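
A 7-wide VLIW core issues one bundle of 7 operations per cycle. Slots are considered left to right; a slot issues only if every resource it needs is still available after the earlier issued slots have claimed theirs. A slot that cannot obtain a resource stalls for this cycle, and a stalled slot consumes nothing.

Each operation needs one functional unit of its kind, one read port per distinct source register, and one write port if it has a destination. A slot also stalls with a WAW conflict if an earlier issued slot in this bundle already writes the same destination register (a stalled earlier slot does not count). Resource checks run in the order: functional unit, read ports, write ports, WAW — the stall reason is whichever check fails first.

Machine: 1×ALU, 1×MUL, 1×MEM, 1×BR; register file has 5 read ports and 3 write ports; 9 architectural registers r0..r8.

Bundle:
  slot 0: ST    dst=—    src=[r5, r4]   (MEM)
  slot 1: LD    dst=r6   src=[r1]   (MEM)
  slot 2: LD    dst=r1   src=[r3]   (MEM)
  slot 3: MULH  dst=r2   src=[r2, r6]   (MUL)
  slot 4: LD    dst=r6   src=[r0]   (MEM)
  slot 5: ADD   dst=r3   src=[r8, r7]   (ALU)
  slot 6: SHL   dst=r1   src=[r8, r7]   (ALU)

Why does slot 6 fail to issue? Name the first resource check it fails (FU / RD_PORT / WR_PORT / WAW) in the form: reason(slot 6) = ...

  0. MEM ⇒ go  {1A/1Mu/0Ld/1B | 3r 3w}
  1. MEM→r6 ⇒ no(FU)  {1A/1Mu/0Ld/1B | 3r 3w}
  2. MEM→r1 ⇒ no(FU)  {1A/1Mu/0Ld/1B | 3r 3w}
  3. MUL→r2 ⇒ go  {1A/0Mu/0Ld/1B | 1r 2w}
  4. MEM→r6 ⇒ no(FU)  {1A/0Mu/0Ld/1B | 1r 2w}
  5. ALU→r3 ⇒ no(RD_PORT)  {1A/0Mu/0Ld/1B | 1r 2w}
  6. ALU→r1 ⇒ no(RD_PORT)  {1A/0Mu/0Ld/1B | 1r 2w}

reason(slot 6) = RD_PORT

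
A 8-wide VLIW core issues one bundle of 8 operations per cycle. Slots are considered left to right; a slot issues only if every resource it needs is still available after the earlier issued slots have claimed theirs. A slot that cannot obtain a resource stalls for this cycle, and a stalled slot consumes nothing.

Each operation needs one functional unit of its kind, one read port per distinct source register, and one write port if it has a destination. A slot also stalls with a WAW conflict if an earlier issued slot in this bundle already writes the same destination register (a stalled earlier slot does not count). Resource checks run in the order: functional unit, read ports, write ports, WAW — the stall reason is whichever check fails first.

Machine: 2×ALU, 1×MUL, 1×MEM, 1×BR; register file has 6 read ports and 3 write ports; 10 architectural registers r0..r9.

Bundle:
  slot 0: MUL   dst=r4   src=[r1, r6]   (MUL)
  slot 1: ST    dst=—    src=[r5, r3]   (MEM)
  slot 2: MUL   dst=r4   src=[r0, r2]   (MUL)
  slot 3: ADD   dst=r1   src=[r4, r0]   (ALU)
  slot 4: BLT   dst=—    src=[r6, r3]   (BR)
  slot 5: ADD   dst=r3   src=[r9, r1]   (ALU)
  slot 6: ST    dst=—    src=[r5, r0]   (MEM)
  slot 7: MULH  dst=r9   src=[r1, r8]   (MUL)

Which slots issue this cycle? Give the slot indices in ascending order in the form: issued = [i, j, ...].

#0 MUL src=r1,r6 dispatched  <A:2 Mu:0 Ld:1 B:1 rd:4 wr:2>
#1 MEM src=r5,r3 dispatched  <A:2 Mu:0 Ld:0 B:1 rd:2 wr:2>
#2 MUL src=r0,r2 held:FU  <A:2 Mu:0 Ld:0 B:1 rd:2 wr:2>
#3 ALU src=r4,r0 dispatched  <A:1 Mu:0 Ld:0 B:1 rd:0 wr:1>
#4 BR src=r6,r3 held:RD_PORT  <A:1 Mu:0 Ld:0 B:1 rd:0 wr:1>
#5 ALU src=r9,r1 held:RD_PORT  <A:1 Mu:0 Ld:0 B:1 rd:0 wr:1>
#6 MEM src=r5,r0 held:FU  <A:1 Mu:0 Ld:0 B:1 rd:0 wr:1>
#7 MUL src=r1,r8 held:FU  <A:1 Mu:0 Ld:0 B:1 rd:0 wr:1>

issued = [0, 1, 3]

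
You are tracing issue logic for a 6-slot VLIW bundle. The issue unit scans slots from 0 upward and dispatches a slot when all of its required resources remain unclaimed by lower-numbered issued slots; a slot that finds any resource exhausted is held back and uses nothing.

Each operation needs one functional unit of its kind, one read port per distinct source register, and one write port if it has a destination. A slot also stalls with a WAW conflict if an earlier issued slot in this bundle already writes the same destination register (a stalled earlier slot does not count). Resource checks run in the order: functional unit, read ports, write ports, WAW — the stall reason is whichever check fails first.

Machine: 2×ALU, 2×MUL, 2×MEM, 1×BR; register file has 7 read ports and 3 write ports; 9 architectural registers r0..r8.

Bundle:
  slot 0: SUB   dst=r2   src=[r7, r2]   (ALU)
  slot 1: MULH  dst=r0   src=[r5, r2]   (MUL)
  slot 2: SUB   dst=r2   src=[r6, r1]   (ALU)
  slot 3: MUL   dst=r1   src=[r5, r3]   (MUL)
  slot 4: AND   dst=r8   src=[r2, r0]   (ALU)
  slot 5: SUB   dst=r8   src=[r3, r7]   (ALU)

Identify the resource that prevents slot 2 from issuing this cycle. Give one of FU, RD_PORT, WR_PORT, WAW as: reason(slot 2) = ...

reason(slot 2) = WAW

#0 ALU src=r7,r2 dispatched  <A:1 Mu:2 Ld:2 B:1 rd:5 wr:2>
#1 MUL src=r5,r2 dispatched  <A:1 Mu:1 Ld:2 B:1 rd:3 wr:1>
#2 ALU src=r6,r1 held:WAW  <A:1 Mu:1 Ld:2 B:1 rd:3 wr:1>
#3 MUL src=r5,r3 dispatched  <A:1 Mu:0 Ld:2 B:1 rd:1 wr:0>
#4 ALU src=r2,r0 held:RD_PORT  <A:1 Mu:0 Ld:2 B:1 rd:1 wr:0>
#5 ALU src=r3,r7 held:RD_PORT  <A:1 Mu:0 Ld:2 B:1 rd:1 wr:0>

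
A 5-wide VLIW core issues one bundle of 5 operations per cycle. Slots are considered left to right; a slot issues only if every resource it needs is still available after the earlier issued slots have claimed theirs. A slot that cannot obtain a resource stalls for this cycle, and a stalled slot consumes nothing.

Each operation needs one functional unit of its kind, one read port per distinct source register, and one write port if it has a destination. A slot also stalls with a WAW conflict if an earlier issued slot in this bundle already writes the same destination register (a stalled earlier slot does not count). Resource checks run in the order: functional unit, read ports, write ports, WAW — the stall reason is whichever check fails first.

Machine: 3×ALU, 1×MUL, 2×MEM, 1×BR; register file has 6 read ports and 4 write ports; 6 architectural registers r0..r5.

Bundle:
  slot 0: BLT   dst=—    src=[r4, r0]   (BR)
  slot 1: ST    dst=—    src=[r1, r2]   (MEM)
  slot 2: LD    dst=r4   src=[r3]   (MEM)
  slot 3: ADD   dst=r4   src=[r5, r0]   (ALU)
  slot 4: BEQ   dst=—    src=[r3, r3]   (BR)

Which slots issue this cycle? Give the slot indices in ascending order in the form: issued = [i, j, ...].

issued = [0, 1, 2]

#0 BR src=r4,r0 dispatched  <A:3 Mu:1 Ld:2 B:0 rd:4 wr:4>
#1 MEM src=r1,r2 dispatched  <A:3 Mu:1 Ld:1 B:0 rd:2 wr:4>
#2 MEM src=r3 dispatched  <A:3 Mu:1 Ld:0 B:0 rd:1 wr:3>
#3 ALU src=r5,r0 held:RD_PORT  <A:3 Mu:1 Ld:0 B:0 rd:1 wr:3>
#4 BR src=r3,r3 held:FU  <A:3 Mu:1 Ld:0 B:0 rd:1 wr:3>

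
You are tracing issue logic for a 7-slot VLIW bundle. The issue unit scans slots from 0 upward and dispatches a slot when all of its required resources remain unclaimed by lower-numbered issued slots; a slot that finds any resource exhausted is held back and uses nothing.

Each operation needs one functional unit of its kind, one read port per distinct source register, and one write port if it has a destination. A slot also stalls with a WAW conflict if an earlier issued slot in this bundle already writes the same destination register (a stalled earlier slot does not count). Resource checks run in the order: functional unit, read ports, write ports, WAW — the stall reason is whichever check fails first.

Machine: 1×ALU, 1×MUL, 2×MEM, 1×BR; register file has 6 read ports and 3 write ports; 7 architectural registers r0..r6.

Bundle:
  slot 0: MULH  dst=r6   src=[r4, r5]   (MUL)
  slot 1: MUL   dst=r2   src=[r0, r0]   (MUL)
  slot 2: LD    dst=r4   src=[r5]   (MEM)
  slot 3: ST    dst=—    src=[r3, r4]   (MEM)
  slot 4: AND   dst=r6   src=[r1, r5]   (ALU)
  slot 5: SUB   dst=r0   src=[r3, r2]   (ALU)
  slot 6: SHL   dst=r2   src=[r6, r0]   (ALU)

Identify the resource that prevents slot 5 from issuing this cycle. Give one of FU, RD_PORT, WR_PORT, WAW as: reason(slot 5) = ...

reason(slot 5) = RD_PORT

  0. MUL→r6 ⇒ go  {1A/0Mu/2Ld/1B | 4r 2w}
  1. MUL→r2 ⇒ no(FU)  {1A/0Mu/2Ld/1B | 4r 2w}
  2. MEM→r4 ⇒ go  {1A/0Mu/1Ld/1B | 3r 1w}
  3. MEM ⇒ go  {1A/0Mu/0Ld/1B | 1r 1w}
  4. ALU→r6 ⇒ no(RD_PORT)  {1A/0Mu/0Ld/1B | 1r 1w}
  5. ALU→r0 ⇒ no(RD_PORT)  {1A/0Mu/0Ld/1B | 1r 1w}
  6. ALU→r2 ⇒ no(RD_PORT)  {1A/0Mu/0Ld/1B | 1r 1w}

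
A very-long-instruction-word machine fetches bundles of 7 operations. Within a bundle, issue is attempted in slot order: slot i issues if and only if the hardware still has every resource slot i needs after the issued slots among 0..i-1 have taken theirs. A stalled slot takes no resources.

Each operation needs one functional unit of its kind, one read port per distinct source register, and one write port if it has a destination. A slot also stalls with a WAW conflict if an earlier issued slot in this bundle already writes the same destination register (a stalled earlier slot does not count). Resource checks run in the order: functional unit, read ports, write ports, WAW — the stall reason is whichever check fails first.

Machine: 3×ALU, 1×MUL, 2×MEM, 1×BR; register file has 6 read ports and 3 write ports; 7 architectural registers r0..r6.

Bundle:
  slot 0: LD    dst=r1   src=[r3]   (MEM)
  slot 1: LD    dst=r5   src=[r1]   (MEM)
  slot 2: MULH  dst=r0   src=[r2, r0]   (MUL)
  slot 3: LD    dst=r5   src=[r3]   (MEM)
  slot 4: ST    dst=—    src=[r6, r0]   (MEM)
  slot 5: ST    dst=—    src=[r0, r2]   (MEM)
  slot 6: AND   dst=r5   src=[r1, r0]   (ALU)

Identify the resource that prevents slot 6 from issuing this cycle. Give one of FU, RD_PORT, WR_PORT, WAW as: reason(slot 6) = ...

reason(slot 6) = WR_PORT

[0] MEM needs rd=1 wr=1: ok; after: ALU=3 MUL=1 MEM=1 BR=1, R=5, W=2
[1] MEM needs rd=1 wr=1: ok; after: ALU=3 MUL=1 MEM=0 BR=1, R=4, W=1
[2] MUL needs rd=2 wr=1: ok; after: ALU=3 MUL=0 MEM=0 BR=1, R=2, W=0
[3] MEM needs rd=1 wr=1: FU; after: ALU=3 MUL=0 MEM=0 BR=1, R=2, W=0
[4] MEM needs rd=2 wr=0: FU; after: ALU=3 MUL=0 MEM=0 BR=1, R=2, W=0
[5] MEM needs rd=2 wr=0: FU; after: ALU=3 MUL=0 MEM=0 BR=1, R=2, W=0
[6] ALU needs rd=2 wr=1: WR_PORT; after: ALU=3 MUL=0 MEM=0 BR=1, R=2, W=0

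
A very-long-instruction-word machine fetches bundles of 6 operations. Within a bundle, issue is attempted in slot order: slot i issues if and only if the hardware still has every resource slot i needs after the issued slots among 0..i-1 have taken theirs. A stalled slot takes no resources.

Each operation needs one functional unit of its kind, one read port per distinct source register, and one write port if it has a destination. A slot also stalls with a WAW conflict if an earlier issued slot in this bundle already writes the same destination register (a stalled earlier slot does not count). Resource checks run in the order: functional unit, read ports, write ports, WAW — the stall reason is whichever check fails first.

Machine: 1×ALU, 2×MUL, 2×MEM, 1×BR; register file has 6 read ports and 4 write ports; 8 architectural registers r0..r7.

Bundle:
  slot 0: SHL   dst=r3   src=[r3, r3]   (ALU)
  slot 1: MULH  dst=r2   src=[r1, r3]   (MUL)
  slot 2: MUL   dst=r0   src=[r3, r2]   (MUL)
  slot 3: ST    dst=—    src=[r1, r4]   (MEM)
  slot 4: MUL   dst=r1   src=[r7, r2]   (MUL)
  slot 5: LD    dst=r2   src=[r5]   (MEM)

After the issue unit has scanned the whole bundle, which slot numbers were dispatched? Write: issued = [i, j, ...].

  0. ALU→r3 ⇒ go  {0A/2Mu/2Ld/1B | 5r 3w}
  1. MUL→r2 ⇒ go  {0A/1Mu/2Ld/1B | 3r 2w}
  2. MUL→r0 ⇒ go  {0A/0Mu/2Ld/1B | 1r 1w}
  3. MEM ⇒ no(RD_PORT)  {0A/0Mu/2Ld/1B | 1r 1w}
  4. MUL→r1 ⇒ no(FU)  {0A/0Mu/2Ld/1B | 1r 1w}
  5. MEM→r2 ⇒ no(WAW)  {0A/0Mu/2Ld/1B | 1r 1w}

issued = [0, 1, 2]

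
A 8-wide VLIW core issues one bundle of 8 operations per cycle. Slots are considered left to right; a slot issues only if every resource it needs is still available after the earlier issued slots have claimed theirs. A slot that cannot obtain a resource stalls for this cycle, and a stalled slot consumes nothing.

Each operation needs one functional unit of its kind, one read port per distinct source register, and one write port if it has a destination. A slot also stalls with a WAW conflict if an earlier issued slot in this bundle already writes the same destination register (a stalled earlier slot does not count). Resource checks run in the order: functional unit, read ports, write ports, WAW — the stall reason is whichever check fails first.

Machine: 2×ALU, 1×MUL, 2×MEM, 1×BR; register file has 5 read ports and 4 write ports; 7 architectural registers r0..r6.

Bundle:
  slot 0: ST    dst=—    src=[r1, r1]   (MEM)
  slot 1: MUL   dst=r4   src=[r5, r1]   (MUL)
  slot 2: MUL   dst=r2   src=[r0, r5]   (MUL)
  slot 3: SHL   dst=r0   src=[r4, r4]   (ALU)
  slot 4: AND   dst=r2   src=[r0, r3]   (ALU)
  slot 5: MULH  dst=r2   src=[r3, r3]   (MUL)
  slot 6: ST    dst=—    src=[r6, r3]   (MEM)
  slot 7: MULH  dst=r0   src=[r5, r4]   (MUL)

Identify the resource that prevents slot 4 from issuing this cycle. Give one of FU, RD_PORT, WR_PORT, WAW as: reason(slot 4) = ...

slot 0 (MEM): ISSUE — free A2,Mu1,Ld1,B1 rp4 wp4
slot 1 (MUL): ISSUE — free A2,Mu0,Ld1,B1 rp2 wp3
slot 2 (MUL): stall FU — free A2,Mu0,Ld1,B1 rp2 wp3
slot 3 (ALU): ISSUE — free A1,Mu0,Ld1,B1 rp1 wp2
slot 4 (ALU): stall RD_PORT — free A1,Mu0,Ld1,B1 rp1 wp2
slot 5 (MUL): stall FU — free A1,Mu0,Ld1,B1 rp1 wp2
slot 6 (MEM): stall RD_PORT — free A1,Mu0,Ld1,B1 rp1 wp2
slot 7 (MUL): stall FU — free A1,Mu0,Ld1,B1 rp1 wp2

reason(slot 4) = RD_PORT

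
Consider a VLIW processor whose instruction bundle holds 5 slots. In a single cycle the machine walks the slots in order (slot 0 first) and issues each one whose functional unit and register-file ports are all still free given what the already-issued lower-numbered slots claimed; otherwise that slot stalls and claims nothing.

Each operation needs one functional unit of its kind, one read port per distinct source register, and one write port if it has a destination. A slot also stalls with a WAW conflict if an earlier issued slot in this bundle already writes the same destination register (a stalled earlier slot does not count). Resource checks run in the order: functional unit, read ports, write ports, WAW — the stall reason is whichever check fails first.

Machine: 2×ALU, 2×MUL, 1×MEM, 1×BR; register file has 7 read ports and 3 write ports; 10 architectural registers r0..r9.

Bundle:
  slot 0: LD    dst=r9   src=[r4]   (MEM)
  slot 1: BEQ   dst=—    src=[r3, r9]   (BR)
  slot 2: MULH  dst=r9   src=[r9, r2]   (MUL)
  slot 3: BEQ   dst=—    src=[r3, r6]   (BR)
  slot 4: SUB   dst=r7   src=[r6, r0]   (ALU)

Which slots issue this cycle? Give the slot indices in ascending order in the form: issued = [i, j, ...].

  0. MEM→r9 ⇒ go  {2A/2Mu/0Ld/1B | 6r 2w}
  1. BR ⇒ go  {2A/2Mu/0Ld/0B | 4r 2w}
  2. MUL→r9 ⇒ no(WAW)  {2A/2Mu/0Ld/0B | 4r 2w}
  3. BR ⇒ no(FU)  {2A/2Mu/0Ld/0B | 4r 2w}
  4. ALU→r7 ⇒ go  {1A/2Mu/0Ld/0B | 2r 1w}

issued = [0, 1, 4]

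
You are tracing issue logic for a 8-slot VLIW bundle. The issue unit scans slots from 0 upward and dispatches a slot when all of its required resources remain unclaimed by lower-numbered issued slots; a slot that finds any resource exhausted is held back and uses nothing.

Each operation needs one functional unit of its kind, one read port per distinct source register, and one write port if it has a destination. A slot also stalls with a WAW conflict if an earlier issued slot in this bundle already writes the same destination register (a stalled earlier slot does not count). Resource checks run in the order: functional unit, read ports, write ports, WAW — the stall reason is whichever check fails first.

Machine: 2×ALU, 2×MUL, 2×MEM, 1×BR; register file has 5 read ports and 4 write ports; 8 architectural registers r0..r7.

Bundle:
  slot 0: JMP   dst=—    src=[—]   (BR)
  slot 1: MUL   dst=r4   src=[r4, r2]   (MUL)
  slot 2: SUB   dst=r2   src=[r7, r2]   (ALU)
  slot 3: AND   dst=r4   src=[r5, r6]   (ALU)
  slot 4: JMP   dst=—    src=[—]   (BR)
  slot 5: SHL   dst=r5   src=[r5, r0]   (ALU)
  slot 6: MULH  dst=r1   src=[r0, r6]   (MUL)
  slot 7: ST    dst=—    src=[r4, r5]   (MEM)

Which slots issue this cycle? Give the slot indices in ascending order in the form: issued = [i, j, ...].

issued = [0, 1, 2]

[0] BR needs rd=0 wr=0: ok; after: ALU=2 MUL=2 MEM=2 BR=0, R=5, W=4
[1] MUL needs rd=2 wr=1: ok; after: ALU=2 MUL=1 MEM=2 BR=0, R=3, W=3
[2] ALU needs rd=2 wr=1: ok; after: ALU=1 MUL=1 MEM=2 BR=0, R=1, W=2
[3] ALU needs rd=2 wr=1: RD_PORT; after: ALU=1 MUL=1 MEM=2 BR=0, R=1, W=2
[4] BR needs rd=0 wr=0: FU; after: ALU=1 MUL=1 MEM=2 BR=0, R=1, W=2
[5] ALU needs rd=2 wr=1: RD_PORT; after: ALU=1 MUL=1 MEM=2 BR=0, R=1, W=2
[6] MUL needs rd=2 wr=1: RD_PORT; after: ALU=1 MUL=1 MEM=2 BR=0, R=1, W=2
[7] MEM needs rd=2 wr=0: RD_PORT; after: ALU=1 MUL=1 MEM=2 BR=0, R=1, W=2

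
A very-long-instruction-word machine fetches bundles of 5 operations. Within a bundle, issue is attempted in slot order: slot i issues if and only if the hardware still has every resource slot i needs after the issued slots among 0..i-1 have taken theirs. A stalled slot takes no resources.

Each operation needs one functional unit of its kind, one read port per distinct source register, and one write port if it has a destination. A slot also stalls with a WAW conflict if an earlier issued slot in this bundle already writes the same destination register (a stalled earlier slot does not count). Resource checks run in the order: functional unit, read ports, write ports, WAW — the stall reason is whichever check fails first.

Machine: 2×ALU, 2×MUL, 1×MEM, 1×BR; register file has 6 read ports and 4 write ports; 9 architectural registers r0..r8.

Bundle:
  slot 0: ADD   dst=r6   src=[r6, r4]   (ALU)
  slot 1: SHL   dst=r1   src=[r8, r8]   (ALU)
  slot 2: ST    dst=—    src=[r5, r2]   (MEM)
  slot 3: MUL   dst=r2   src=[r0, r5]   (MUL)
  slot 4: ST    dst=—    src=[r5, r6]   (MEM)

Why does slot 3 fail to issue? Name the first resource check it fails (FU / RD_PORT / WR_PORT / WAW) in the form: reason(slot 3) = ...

reason(slot 3) = RD_PORT

(0) want 1×ALU +2rd +1wr — yes → AL1|MU2|ME1|BR1|rd4|wr3
(1) want 1×ALU +1rd +1wr — yes → AL0|MU2|ME1|BR1|rd3|wr2
(2) want 1×MEM +2rd +0wr — yes → AL0|MU2|ME0|BR1|rd1|wr2
(3) want 1×MUL +2rd +1wr — RD_PORT → AL0|MU2|ME0|BR1|rd1|wr2
(4) want 1×MEM +2rd +0wr — FU → AL0|MU2|ME0|BR1|rd1|wr2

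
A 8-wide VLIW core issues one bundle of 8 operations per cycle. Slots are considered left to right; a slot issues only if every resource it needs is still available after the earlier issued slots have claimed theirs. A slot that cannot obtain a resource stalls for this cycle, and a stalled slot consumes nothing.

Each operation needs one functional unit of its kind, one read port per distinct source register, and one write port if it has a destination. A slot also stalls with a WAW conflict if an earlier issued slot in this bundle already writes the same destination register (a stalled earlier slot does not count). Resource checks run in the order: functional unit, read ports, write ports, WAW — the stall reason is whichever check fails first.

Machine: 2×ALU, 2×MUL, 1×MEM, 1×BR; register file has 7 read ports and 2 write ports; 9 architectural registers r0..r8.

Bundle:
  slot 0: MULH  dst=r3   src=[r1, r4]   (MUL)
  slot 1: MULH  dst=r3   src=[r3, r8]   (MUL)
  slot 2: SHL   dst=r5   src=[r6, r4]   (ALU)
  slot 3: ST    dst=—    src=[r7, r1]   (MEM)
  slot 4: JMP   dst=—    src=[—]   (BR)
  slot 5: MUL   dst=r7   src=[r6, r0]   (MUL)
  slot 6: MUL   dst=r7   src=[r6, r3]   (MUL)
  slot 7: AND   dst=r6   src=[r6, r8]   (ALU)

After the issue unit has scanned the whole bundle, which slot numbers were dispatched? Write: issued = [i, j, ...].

#0 MUL src=r1,r4 dispatched  <A:2 Mu:1 Ld:1 B:1 rd:5 wr:1>
#1 MUL src=r3,r8 held:WAW  <A:2 Mu:1 Ld:1 B:1 rd:5 wr:1>
#2 ALU src=r6,r4 dispatched  <A:1 Mu:1 Ld:1 B:1 rd:3 wr:0>
#3 MEM src=r7,r1 dispatched  <A:1 Mu:1 Ld:0 B:1 rd:1 wr:0>
#4 BR src=- dispatched  <A:1 Mu:1 Ld:0 B:0 rd:1 wr:0>
#5 MUL src=r6,r0 held:RD_PORT  <A:1 Mu:1 Ld:0 B:0 rd:1 wr:0>
#6 MUL src=r6,r3 held:RD_PORT  <A:1 Mu:1 Ld:0 B:0 rd:1 wr:0>
#7 ALU src=r6,r8 held:RD_PORT  <A:1 Mu:1 Ld:0 B:0 rd:1 wr:0>

issued = [0, 2, 3, 4]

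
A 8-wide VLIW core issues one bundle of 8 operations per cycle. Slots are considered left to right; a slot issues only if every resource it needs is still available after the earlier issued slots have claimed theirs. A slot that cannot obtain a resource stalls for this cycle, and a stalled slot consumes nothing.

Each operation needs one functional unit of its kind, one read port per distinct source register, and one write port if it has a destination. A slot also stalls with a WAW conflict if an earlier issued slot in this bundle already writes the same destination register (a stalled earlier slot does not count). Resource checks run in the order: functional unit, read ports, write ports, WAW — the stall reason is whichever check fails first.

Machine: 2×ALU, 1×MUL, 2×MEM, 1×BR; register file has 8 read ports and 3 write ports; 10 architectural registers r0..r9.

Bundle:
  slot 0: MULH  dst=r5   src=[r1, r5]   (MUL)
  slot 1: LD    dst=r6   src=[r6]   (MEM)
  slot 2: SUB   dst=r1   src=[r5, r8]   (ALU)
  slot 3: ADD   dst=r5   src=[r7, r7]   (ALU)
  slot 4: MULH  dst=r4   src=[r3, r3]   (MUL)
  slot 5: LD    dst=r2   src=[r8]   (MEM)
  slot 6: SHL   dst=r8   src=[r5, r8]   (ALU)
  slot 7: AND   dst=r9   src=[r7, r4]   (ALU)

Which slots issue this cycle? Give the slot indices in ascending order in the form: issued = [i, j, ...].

#0 MUL src=r1,r5 dispatched  <A:2 Mu:0 Ld:2 B:1 rd:6 wr:2>
#1 MEM src=r6 dispatched  <A:2 Mu:0 Ld:1 B:1 rd:5 wr:1>
#2 ALU src=r5,r8 dispatched  <A:1 Mu:0 Ld:1 B:1 rd:3 wr:0>
#3 ALU src=r7,r7 held:WR_PORT  <A:1 Mu:0 Ld:1 B:1 rd:3 wr:0>
#4 MUL src=r3,r3 held:FU  <A:1 Mu:0 Ld:1 B:1 rd:3 wr:0>
#5 MEM src=r8 held:WR_PORT  <A:1 Mu:0 Ld:1 B:1 rd:3 wr:0>
#6 ALU src=r5,r8 held:WR_PORT  <A:1 Mu:0 Ld:1 B:1 rd:3 wr:0>
#7 ALU src=r7,r4 held:WR_PORT  <A:1 Mu:0 Ld:1 B:1 rd:3 wr:0>

issued = [0, 1, 2]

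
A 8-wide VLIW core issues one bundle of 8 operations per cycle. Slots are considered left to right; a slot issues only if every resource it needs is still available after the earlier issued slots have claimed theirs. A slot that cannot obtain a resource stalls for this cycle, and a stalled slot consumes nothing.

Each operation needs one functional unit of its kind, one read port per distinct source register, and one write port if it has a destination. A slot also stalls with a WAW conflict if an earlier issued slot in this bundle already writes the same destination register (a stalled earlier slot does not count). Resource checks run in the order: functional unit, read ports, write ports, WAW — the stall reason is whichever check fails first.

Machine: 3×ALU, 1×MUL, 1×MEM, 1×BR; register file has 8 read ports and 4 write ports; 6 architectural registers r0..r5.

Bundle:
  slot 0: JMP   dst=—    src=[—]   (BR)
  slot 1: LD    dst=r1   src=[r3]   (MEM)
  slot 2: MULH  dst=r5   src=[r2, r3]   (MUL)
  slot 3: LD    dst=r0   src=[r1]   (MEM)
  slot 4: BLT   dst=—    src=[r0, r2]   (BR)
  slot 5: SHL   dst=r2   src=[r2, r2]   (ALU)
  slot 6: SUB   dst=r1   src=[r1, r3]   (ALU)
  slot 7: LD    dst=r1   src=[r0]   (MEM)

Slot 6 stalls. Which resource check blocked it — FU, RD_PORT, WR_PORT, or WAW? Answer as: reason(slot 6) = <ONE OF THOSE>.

#0 BR src=- dispatched  <A:3 Mu:1 Ld:1 B:0 rd:8 wr:4>
#1 MEM src=r3 dispatched  <A:3 Mu:1 Ld:0 B:0 rd:7 wr:3>
#2 MUL src=r2,r3 dispatched  <A:3 Mu:0 Ld:0 B:0 rd:5 wr:2>
#3 MEM src=r1 held:FU  <A:3 Mu:0 Ld:0 B:0 rd:5 wr:2>
#4 BR src=r0,r2 held:FU  <A:3 Mu:0 Ld:0 B:0 rd:5 wr:2>
#5 ALU src=r2,r2 dispatched  <A:2 Mu:0 Ld:0 B:0 rd:4 wr:1>
#6 ALU src=r1,r3 held:WAW  <A:2 Mu:0 Ld:0 B:0 rd:4 wr:1>
#7 MEM src=r0 held:FU  <A:2 Mu:0 Ld:0 B:0 rd:4 wr:1>

reason(slot 6) = WAW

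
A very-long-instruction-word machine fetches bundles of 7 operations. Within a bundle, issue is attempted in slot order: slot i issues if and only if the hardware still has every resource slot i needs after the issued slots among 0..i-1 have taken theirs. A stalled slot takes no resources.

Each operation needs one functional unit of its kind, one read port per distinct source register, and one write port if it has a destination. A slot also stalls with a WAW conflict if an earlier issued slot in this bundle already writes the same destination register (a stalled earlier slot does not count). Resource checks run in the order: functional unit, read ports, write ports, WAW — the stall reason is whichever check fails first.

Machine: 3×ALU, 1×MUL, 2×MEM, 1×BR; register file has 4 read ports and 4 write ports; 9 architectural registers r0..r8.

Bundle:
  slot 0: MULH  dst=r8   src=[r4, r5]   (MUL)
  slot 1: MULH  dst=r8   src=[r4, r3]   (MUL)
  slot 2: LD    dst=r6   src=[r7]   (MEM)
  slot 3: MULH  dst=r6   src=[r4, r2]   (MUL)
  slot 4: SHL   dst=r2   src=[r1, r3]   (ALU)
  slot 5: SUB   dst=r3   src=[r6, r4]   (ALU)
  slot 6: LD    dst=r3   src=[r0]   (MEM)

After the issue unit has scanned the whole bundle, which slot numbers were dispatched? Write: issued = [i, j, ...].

slot 0 (MUL): ISSUE — free A3,Mu0,Ld2,B1 rp2 wp3
slot 1 (MUL): stall FU — free A3,Mu0,Ld2,B1 rp2 wp3
slot 2 (MEM): ISSUE — free A3,Mu0,Ld1,B1 rp1 wp2
slot 3 (MUL): stall FU — free A3,Mu0,Ld1,B1 rp1 wp2
slot 4 (ALU): stall RD_PORT — free A3,Mu0,Ld1,B1 rp1 wp2
slot 5 (ALU): stall RD_PORT — free A3,Mu0,Ld1,B1 rp1 wp2
slot 6 (MEM): ISSUE — free A3,Mu0,Ld0,B1 rp0 wp1

issued = [0, 2, 6]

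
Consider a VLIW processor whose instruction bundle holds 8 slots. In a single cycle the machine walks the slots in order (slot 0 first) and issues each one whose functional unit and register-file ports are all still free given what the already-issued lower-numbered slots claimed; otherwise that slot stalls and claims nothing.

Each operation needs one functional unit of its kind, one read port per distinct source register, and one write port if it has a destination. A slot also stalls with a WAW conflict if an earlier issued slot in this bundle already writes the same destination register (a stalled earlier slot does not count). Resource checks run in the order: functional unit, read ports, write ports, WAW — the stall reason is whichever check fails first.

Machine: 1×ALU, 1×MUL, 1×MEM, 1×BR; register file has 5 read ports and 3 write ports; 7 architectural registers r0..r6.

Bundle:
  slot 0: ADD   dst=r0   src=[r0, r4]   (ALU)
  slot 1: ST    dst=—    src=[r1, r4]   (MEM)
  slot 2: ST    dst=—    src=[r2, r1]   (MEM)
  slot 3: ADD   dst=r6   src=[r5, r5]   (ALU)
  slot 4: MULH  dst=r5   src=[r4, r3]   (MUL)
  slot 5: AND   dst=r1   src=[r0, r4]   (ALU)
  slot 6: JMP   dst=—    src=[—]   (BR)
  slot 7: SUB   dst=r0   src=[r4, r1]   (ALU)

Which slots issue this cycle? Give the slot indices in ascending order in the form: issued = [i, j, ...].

[0] ALU needs rd=2 wr=1: ok; after: ALU=0 MUL=1 MEM=1 BR=1, R=3, W=2
[1] MEM needs rd=2 wr=0: ok; after: ALU=0 MUL=1 MEM=0 BR=1, R=1, W=2
[2] MEM needs rd=2 wr=0: FU; after: ALU=0 MUL=1 MEM=0 BR=1, R=1, W=2
[3] ALU needs rd=1 wr=1: FU; after: ALU=0 MUL=1 MEM=0 BR=1, R=1, W=2
[4] MUL needs rd=2 wr=1: RD_PORT; after: ALU=0 MUL=1 MEM=0 BR=1, R=1, W=2
[5] ALU needs rd=2 wr=1: FU; after: ALU=0 MUL=1 MEM=0 BR=1, R=1, W=2
[6] BR needs rd=0 wr=0: ok; after: ALU=0 MUL=1 MEM=0 BR=0, R=1, W=2
[7] ALU needs rd=2 wr=1: FU; after: ALU=0 MUL=1 MEM=0 BR=0, R=1, W=2

issued = [0, 1, 6]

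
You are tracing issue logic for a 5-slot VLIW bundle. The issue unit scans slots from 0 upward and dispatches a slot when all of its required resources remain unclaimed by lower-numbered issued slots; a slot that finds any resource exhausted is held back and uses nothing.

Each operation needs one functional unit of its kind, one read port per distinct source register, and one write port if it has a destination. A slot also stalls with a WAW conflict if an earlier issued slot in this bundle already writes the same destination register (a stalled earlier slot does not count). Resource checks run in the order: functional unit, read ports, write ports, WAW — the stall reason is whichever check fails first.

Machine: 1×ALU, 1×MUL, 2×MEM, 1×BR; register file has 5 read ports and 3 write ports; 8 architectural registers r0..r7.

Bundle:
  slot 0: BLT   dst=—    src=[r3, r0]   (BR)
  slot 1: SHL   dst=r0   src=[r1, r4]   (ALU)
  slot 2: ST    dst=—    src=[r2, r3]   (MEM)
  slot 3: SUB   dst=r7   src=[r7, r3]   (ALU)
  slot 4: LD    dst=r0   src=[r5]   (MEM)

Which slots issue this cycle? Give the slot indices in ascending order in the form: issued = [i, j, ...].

#0 BR src=r3,r0 dispatched  <A:1 Mu:1 Ld:2 B:0 rd:3 wr:3>
#1 ALU src=r1,r4 dispatched  <A:0 Mu:1 Ld:2 B:0 rd:1 wr:2>
#2 MEM src=r2,r3 held:RD_PORT  <A:0 Mu:1 Ld:2 B:0 rd:1 wr:2>
#3 ALU src=r7,r3 held:FU  <A:0 Mu:1 Ld:2 B:0 rd:1 wr:2>
#4 MEM src=r5 held:WAW  <A:0 Mu:1 Ld:2 B:0 rd:1 wr:2>

issued = [0, 1]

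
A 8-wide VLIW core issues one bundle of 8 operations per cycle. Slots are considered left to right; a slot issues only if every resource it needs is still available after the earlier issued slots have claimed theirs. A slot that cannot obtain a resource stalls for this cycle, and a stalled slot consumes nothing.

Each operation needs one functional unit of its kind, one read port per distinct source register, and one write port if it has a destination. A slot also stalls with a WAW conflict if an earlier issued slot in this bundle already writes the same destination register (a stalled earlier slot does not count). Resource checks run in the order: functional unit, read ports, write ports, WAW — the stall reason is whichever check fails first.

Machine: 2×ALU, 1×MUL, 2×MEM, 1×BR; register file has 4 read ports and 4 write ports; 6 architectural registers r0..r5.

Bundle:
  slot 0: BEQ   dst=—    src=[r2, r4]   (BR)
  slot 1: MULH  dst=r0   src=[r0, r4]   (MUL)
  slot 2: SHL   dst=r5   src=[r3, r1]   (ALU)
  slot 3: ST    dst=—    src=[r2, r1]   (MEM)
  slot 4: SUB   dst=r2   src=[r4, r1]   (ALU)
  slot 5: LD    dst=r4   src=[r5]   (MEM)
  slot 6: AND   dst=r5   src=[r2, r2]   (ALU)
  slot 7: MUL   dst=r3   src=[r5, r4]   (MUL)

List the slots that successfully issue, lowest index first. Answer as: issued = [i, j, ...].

issued = [0, 1]

slot 0 (BR): ISSUE — free A2,Mu1,Ld2,B0 rp2 wp4
slot 1 (MUL): ISSUE — free A2,Mu0,Ld2,B0 rp0 wp3
slot 2 (ALU): stall RD_PORT — free A2,Mu0,Ld2,B0 rp0 wp3
slot 3 (MEM): stall RD_PORT — free A2,Mu0,Ld2,B0 rp0 wp3
slot 4 (ALU): stall RD_PORT — free A2,Mu0,Ld2,B0 rp0 wp3
slot 5 (MEM): stall RD_PORT — free A2,Mu0,Ld2,B0 rp0 wp3
slot 6 (ALU): stall RD_PORT — free A2,Mu0,Ld2,B0 rp0 wp3
slot 7 (MUL): stall FU — free A2,Mu0,Ld2,B0 rp0 wp3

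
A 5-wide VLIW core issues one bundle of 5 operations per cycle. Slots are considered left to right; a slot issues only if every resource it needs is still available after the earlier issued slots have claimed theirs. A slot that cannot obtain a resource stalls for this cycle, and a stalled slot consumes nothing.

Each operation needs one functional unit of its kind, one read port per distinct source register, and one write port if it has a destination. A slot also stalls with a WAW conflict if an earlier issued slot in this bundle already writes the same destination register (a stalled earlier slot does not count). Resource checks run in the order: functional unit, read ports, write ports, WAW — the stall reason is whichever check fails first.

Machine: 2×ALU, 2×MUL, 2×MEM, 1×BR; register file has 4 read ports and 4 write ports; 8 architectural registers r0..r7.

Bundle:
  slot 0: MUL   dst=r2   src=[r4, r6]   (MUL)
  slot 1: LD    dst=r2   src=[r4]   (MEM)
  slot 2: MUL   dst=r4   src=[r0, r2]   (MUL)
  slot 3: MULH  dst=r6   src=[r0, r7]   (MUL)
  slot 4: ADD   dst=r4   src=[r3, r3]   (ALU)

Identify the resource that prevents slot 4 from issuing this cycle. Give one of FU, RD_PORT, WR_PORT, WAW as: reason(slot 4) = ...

reason(slot 4) = RD_PORT

  0. MUL→r2 ⇒ go  {2A/1Mu/2Ld/1B | 2r 3w}
  1. MEM→r2 ⇒ no(WAW)  {2A/1Mu/2Ld/1B | 2r 3w}
  2. MUL→r4 ⇒ go  {2A/0Mu/2Ld/1B | 0r 2w}
  3. MUL→r6 ⇒ no(FU)  {2A/0Mu/2Ld/1B | 0r 2w}
  4. ALU→r4 ⇒ no(RD_PORT)  {2A/0Mu/2Ld/1B | 0r 2w}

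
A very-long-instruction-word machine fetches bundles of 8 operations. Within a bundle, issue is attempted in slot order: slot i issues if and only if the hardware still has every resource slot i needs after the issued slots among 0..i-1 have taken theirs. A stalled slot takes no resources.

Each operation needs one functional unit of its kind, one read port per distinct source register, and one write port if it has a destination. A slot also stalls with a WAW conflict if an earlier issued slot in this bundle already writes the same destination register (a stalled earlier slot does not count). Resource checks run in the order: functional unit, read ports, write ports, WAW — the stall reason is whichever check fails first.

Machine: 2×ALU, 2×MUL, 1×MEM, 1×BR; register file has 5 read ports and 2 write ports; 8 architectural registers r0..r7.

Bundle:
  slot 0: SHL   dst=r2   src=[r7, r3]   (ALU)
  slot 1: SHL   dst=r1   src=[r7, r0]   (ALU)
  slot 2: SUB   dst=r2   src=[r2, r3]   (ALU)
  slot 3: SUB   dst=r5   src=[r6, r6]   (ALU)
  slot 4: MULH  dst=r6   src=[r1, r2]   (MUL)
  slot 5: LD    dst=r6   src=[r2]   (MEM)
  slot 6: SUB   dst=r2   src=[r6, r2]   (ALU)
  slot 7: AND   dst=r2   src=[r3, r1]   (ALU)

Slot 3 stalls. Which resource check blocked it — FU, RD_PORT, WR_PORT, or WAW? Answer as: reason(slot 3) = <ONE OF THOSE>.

reason(slot 3) = FU

[0] ALU needs rd=2 wr=1: ok; after: ALU=1 MUL=2 MEM=1 BR=1, R=3, W=1
[1] ALU needs rd=2 wr=1: ok; after: ALU=0 MUL=2 MEM=1 BR=1, R=1, W=0
[2] ALU needs rd=2 wr=1: FU; after: ALU=0 MUL=2 MEM=1 BR=1, R=1, W=0
[3] ALU needs rd=1 wr=1: FU; after: ALU=0 MUL=2 MEM=1 BR=1, R=1, W=0
[4] MUL needs rd=2 wr=1: RD_PORT; after: ALU=0 MUL=2 MEM=1 BR=1, R=1, W=0
[5] MEM needs rd=1 wr=1: WR_PORT; after: ALU=0 MUL=2 MEM=1 BR=1, R=1, W=0
[6] ALU needs rd=2 wr=1: FU; after: ALU=0 MUL=2 MEM=1 BR=1, R=1, W=0
[7] ALU needs rd=2 wr=1: FU; after: ALU=0 MUL=2 MEM=1 BR=1, R=1, W=0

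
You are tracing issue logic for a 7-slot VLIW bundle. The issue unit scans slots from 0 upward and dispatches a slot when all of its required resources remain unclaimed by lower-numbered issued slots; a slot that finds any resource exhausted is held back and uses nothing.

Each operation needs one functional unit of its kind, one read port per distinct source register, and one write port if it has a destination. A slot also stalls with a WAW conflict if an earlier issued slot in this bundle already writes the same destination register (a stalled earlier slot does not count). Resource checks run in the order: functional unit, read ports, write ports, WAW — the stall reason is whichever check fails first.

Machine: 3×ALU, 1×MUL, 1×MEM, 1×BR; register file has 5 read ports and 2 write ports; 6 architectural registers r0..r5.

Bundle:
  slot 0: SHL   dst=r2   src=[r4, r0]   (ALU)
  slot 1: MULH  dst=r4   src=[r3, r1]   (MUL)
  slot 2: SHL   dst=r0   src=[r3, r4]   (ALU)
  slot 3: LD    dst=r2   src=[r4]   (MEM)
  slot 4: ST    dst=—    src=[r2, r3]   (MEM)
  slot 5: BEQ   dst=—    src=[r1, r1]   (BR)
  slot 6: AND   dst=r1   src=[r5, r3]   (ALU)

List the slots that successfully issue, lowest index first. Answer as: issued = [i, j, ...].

slot 0 (ALU): ISSUE — free A2,Mu1,Ld1,B1 rp3 wp1
slot 1 (MUL): ISSUE — free A2,Mu0,Ld1,B1 rp1 wp0
slot 2 (ALU): stall RD_PORT — free A2,Mu0,Ld1,B1 rp1 wp0
slot 3 (MEM): stall WR_PORT — free A2,Mu0,Ld1,B1 rp1 wp0
slot 4 (MEM): stall RD_PORT — free A2,Mu0,Ld1,B1 rp1 wp0
slot 5 (BR): ISSUE — free A2,Mu0,Ld1,B0 rp0 wp0
slot 6 (ALU): stall RD_PORT — free A2,Mu0,Ld1,B0 rp0 wp0

issued = [0, 1, 5]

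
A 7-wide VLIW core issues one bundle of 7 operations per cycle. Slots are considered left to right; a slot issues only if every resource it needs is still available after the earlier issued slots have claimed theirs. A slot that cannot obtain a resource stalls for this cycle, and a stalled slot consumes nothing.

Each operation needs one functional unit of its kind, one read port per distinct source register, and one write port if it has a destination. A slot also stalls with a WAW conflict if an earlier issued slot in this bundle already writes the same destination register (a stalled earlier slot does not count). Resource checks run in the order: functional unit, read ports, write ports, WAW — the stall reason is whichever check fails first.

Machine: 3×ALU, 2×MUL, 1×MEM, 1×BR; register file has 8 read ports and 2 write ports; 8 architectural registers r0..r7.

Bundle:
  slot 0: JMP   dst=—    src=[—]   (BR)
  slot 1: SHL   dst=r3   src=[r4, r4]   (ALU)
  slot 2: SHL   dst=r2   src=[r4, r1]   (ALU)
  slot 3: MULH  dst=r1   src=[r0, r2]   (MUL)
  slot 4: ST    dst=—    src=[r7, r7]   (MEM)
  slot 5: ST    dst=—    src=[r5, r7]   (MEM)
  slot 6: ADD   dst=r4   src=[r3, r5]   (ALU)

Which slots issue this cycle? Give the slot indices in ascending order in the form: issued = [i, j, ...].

#0 BR src=- dispatched  <A:3 Mu:2 Ld:1 B:0 rd:8 wr:2>
#1 ALU src=r4,r4 dispatched  <A:2 Mu:2 Ld:1 B:0 rd:7 wr:1>
#2 ALU src=r4,r1 dispatched  <A:1 Mu:2 Ld:1 B:0 rd:5 wr:0>
#3 MUL src=r0,r2 held:WR_PORT  <A:1 Mu:2 Ld:1 B:0 rd:5 wr:0>
#4 MEM src=r7,r7 dispatched  <A:1 Mu:2 Ld:0 B:0 rd:4 wr:0>
#5 MEM src=r5,r7 held:FU  <A:1 Mu:2 Ld:0 B:0 rd:4 wr:0>
#6 ALU src=r3,r5 held:WR_PORT  <A:1 Mu:2 Ld:0 B:0 rd:4 wr:0>

issued = [0, 1, 2, 4]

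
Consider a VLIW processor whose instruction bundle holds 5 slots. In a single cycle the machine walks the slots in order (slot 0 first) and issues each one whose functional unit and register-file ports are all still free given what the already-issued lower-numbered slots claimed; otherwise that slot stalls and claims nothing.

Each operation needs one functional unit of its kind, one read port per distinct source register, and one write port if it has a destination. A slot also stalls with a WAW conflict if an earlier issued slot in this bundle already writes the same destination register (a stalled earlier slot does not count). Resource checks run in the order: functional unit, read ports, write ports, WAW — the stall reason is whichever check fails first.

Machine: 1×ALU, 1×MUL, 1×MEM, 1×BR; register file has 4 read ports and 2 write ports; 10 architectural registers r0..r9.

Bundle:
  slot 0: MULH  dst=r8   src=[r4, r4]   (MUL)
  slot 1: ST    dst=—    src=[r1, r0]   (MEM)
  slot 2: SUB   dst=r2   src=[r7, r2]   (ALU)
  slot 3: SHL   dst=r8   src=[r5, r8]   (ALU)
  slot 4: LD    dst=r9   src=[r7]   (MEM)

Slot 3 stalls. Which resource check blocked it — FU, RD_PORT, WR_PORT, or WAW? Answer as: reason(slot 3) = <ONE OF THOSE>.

[0] MUL needs rd=1 wr=1: ok; after: ALU=1 MUL=0 MEM=1 BR=1, R=3, W=1
[1] MEM needs rd=2 wr=0: ok; after: ALU=1 MUL=0 MEM=0 BR=1, R=1, W=1
[2] ALU needs rd=2 wr=1: RD_PORT; after: ALU=1 MUL=0 MEM=0 BR=1, R=1, W=1
[3] ALU needs rd=2 wr=1: RD_PORT; after: ALU=1 MUL=0 MEM=0 BR=1, R=1, W=1
[4] MEM needs rd=1 wr=1: FU; after: ALU=1 MUL=0 MEM=0 BR=1, R=1, W=1

reason(slot 3) = RD_PORT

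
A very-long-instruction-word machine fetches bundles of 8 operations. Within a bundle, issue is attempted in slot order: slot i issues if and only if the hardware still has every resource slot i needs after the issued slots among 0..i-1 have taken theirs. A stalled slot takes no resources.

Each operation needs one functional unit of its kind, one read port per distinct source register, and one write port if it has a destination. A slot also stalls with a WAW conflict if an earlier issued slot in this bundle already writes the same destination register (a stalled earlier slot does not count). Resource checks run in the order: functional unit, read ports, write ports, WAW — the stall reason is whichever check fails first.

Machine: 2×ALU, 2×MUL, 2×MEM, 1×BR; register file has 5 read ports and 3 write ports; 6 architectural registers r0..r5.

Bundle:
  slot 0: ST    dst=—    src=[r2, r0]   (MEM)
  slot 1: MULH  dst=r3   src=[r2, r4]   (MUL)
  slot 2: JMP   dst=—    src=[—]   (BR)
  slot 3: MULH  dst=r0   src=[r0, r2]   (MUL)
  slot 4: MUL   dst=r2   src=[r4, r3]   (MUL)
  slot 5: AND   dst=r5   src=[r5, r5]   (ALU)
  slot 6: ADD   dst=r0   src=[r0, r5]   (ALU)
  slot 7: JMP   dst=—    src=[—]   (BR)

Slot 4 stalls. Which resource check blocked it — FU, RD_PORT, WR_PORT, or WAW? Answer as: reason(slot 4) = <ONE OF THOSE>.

slot 0 (MEM): ISSUE — free A2,Mu2,Ld1,B1 rp3 wp3
slot 1 (MUL): ISSUE — free A2,Mu1,Ld1,B1 rp1 wp2
slot 2 (BR): ISSUE — free A2,Mu1,Ld1,B0 rp1 wp2
slot 3 (MUL): stall RD_PORT — free A2,Mu1,Ld1,B0 rp1 wp2
slot 4 (MUL): stall RD_PORT — free A2,Mu1,Ld1,B0 rp1 wp2
slot 5 (ALU): ISSUE — free A1,Mu1,Ld1,B0 rp0 wp1
slot 6 (ALU): stall RD_PORT — free A1,Mu1,Ld1,B0 rp0 wp1
slot 7 (BR): stall FU — free A1,Mu1,Ld1,B0 rp0 wp1

reason(slot 4) = RD_PORT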